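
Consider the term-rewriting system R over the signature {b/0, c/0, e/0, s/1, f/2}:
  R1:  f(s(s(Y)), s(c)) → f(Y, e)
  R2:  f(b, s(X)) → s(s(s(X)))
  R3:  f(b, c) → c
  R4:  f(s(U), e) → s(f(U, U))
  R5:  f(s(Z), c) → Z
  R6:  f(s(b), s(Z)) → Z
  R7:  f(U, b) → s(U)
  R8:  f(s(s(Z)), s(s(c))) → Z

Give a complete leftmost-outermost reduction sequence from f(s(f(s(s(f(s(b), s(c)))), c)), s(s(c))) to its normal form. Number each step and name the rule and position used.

c

1. f(s(f(s(s(f(s(b), s(c)))), c)), s(s(c)))  →  f(s(s(f(s(b), s(c)))), s(s(c)))   [R5 at 1.1]
2. f(s(s(f(s(b), s(c)))), s(s(c)))  →  f(s(b), s(c))   [R8 at ε]
3. f(s(b), s(c))  →  c   [R6 at ε]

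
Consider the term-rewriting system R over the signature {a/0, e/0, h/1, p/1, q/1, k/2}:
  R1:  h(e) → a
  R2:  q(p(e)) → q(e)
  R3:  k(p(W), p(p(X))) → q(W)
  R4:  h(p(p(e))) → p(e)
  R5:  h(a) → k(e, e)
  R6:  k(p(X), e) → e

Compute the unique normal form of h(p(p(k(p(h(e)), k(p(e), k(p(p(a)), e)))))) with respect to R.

1. h(p(p(k(p(h(e)), k(p(e), k(p(p(a)), e))))))  →  h(p(p(k(p(a), k(p(e), k(p(p(a)), e))))))   [R1 at 1.1.1.1.1]
2. h(p(p(k(p(a), k(p(e), k(p(p(a)), e))))))  →  h(p(p(k(p(a), k(p(e), e)))))   [R6 at 1.1.1.2.2]
3. h(p(p(k(p(a), k(p(e), e)))))  →  h(p(p(k(p(a), e))))   [R6 at 1.1.1.2]
4. h(p(p(k(p(a), e))))  →  h(p(p(e)))   [R6 at 1.1.1]
5. h(p(p(e)))  →  p(e)   [R4 at ε]

p(e)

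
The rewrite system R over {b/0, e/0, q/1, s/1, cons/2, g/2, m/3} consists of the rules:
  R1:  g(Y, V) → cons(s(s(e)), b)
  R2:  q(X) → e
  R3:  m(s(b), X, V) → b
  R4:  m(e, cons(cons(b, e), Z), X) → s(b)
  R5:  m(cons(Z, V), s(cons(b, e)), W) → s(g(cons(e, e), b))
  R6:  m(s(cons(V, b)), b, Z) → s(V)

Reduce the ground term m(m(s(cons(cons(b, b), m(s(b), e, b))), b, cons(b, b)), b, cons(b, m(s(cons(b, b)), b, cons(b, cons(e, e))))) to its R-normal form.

s(b)

1. m(m(s(cons(cons(b, b), m(s(b), e, b))), b, cons(b, b)), b, cons(b, m(s(cons(b, b)), b, cons(b, cons(e, e)))))  →  m(m(s(cons(cons(b, b), b)), b, cons(b, b)), b, cons(b, m(s(cons(b, b)), b, cons(b, cons(e, e)))))   [R3 at 1.1.1.2]
2. m(m(s(cons(cons(b, b), b)), b, cons(b, b)), b, cons(b, m(s(cons(b, b)), b, cons(b, cons(e, e)))))  →  m(s(cons(b, b)), b, cons(b, m(s(cons(b, b)), b, cons(b, cons(e, e)))))   [R6 at 1]
3. m(s(cons(b, b)), b, cons(b, m(s(cons(b, b)), b, cons(b, cons(e, e)))))  →  s(b)   [R6 at ε]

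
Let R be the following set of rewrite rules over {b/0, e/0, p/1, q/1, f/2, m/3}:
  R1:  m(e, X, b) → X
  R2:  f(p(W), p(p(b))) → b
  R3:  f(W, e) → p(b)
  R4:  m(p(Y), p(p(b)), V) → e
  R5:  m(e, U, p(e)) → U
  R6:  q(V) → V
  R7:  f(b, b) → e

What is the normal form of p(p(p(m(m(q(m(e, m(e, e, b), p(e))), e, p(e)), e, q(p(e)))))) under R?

1. p(p(p(m(m(q(m(e, m(e, e, b), p(e))), e, p(e)), e, q(p(e))))))  →  p(p(p(m(m(m(e, m(e, e, b), p(e)), e, p(e)), e, q(p(e))))))   [R6 at 1.1.1.1.1]
2. p(p(p(m(m(m(e, m(e, e, b), p(e)), e, p(e)), e, q(p(e))))))  →  p(p(p(m(m(m(e, e, b), e, p(e)), e, q(p(e))))))   [R5 at 1.1.1.1.1]
3. p(p(p(m(m(m(e, e, b), e, p(e)), e, q(p(e))))))  →  p(p(p(m(m(e, e, p(e)), e, q(p(e))))))   [R1 at 1.1.1.1.1]
4. p(p(p(m(m(e, e, p(e)), e, q(p(e))))))  →  p(p(p(m(e, e, q(p(e))))))   [R5 at 1.1.1.1]
5. p(p(p(m(e, e, q(p(e))))))  →  p(p(p(m(e, e, p(e)))))   [R6 at 1.1.1.3]
6. p(p(p(m(e, e, p(e)))))  →  p(p(p(e)))   [R5 at 1.1.1]

p(p(p(e)))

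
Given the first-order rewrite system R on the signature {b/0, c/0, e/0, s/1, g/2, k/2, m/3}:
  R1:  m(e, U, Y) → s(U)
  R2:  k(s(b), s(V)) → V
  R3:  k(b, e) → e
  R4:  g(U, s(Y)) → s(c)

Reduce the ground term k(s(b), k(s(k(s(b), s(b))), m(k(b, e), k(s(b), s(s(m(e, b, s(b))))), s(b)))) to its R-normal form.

s(b)

1. k(s(b), k(s(k(s(b), s(b))), m(k(b, e), k(s(b), s(s(m(e, b, s(b))))), s(b))))  →  k(s(b), k(s(b), m(k(b, e), k(s(b), s(s(m(e, b, s(b))))), s(b))))   [R2 at 2.1.1]
2. k(s(b), k(s(b), m(k(b, e), k(s(b), s(s(m(e, b, s(b))))), s(b))))  →  k(s(b), k(s(b), m(e, k(s(b), s(s(m(e, b, s(b))))), s(b))))   [R3 at 2.2.1]
3. k(s(b), k(s(b), m(e, k(s(b), s(s(m(e, b, s(b))))), s(b))))  →  k(s(b), k(s(b), s(k(s(b), s(s(m(e, b, s(b))))))))   [R1 at 2.2]
4. k(s(b), k(s(b), s(k(s(b), s(s(m(e, b, s(b))))))))  →  k(s(b), k(s(b), s(s(m(e, b, s(b))))))   [R2 at 2]
5. k(s(b), k(s(b), s(s(m(e, b, s(b))))))  →  k(s(b), s(m(e, b, s(b))))   [R2 at 2]
6. k(s(b), s(m(e, b, s(b))))  →  m(e, b, s(b))   [R2 at ε]
7. m(e, b, s(b))  →  s(b)   [R1 at ε]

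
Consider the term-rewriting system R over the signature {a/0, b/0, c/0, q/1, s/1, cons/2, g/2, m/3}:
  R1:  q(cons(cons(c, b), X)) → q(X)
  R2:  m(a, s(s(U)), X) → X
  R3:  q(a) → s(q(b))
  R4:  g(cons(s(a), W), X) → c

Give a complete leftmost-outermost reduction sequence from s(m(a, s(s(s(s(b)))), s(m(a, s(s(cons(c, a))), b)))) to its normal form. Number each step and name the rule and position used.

1. s(m(a, s(s(s(s(b)))), s(m(a, s(s(cons(c, a))), b))))  →  s(s(m(a, s(s(cons(c, a))), b)))   [R2 at 1]
2. s(s(m(a, s(s(cons(c, a))), b)))  →  s(s(b))   [R2 at 1.1]

s(s(b))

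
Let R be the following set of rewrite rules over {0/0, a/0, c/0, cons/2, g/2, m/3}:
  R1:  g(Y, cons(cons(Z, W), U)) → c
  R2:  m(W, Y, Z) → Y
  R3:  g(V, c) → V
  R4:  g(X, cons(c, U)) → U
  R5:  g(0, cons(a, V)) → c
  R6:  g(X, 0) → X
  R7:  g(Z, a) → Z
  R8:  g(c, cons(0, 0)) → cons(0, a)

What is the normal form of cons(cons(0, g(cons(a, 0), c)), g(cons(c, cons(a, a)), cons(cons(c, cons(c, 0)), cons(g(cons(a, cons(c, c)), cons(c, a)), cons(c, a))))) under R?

cons(cons(0, cons(a, 0)), c)

1. cons(cons(0, g(cons(a, 0), c)), g(cons(c, cons(a, a)), cons(cons(c, cons(c, 0)), cons(g(cons(a, cons(c, c)), cons(c, a)), cons(c, a)))))  →  cons(cons(0, cons(a, 0)), g(cons(c, cons(a, a)), cons(cons(c, cons(c, 0)), cons(g(cons(a, cons(c, c)), cons(c, a)), cons(c, a)))))   [R3 at 1.2]
2. cons(cons(0, cons(a, 0)), g(cons(c, cons(a, a)), cons(cons(c, cons(c, 0)), cons(g(cons(a, cons(c, c)), cons(c, a)), cons(c, a)))))  →  cons(cons(0, cons(a, 0)), c)   [R1 at 2]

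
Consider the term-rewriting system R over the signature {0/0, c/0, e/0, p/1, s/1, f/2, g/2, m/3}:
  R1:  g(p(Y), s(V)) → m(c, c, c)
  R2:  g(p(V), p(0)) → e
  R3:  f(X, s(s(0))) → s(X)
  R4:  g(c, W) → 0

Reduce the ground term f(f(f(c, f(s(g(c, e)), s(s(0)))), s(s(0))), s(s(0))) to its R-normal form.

1. f(f(f(c, f(s(g(c, e)), s(s(0)))), s(s(0))), s(s(0)))  →  s(f(f(c, f(s(g(c, e)), s(s(0)))), s(s(0))))   [R3 at ε]
2. s(f(f(c, f(s(g(c, e)), s(s(0)))), s(s(0))))  →  s(s(f(c, f(s(g(c, e)), s(s(0))))))   [R3 at 1]
3. s(s(f(c, f(s(g(c, e)), s(s(0))))))  →  s(s(f(c, s(s(g(c, e))))))   [R3 at 1.1.2]
4. s(s(f(c, s(s(g(c, e))))))  →  s(s(f(c, s(s(0)))))   [R4 at 1.1.2.1.1]
5. s(s(f(c, s(s(0)))))  →  s(s(s(c)))   [R3 at 1.1]

s(s(s(c)))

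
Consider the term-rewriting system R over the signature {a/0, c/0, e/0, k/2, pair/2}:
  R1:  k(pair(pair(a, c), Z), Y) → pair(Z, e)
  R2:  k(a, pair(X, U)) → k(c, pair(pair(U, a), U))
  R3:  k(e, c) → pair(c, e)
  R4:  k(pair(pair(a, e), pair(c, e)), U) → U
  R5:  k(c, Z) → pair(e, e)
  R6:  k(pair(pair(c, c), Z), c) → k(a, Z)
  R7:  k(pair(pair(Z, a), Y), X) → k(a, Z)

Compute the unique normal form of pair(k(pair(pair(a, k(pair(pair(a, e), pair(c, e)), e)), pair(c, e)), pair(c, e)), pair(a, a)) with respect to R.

1. pair(k(pair(pair(a, k(pair(pair(a, e), pair(c, e)), e)), pair(c, e)), pair(c, e)), pair(a, a))  →  pair(k(pair(pair(a, e), pair(c, e)), pair(c, e)), pair(a, a))   [R4 at 1.1.1.2]
2. pair(k(pair(pair(a, e), pair(c, e)), pair(c, e)), pair(a, a))  →  pair(pair(c, e), pair(a, a))   [R4 at 1]

pair(pair(c, e), pair(a, a))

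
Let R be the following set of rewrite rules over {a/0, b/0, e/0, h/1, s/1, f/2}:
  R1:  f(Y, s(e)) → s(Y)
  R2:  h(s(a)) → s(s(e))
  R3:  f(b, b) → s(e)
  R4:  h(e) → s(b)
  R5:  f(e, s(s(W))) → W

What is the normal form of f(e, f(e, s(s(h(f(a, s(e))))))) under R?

1. f(e, f(e, s(s(h(f(a, s(e)))))))  →  f(e, h(f(a, s(e))))   [R5 at 2]
2. f(e, h(f(a, s(e))))  →  f(e, h(s(a)))   [R1 at 2.1]
3. f(e, h(s(a)))  →  f(e, s(s(e)))   [R2 at 2]
4. f(e, s(s(e)))  →  e   [R5 at ε]

e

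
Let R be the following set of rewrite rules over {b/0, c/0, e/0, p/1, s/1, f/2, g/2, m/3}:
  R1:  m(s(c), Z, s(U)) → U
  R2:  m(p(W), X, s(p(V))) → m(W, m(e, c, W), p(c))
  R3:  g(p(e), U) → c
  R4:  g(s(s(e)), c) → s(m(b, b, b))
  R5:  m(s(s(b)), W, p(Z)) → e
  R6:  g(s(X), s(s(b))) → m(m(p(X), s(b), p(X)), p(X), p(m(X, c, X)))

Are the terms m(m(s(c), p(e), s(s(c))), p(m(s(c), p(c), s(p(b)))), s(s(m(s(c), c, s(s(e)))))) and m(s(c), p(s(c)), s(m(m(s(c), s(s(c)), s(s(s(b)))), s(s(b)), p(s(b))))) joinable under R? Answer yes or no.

Reduce t₁ = m(m(s(c), p(e), s(s(c))), p(m(s(c), p(c), s(p(b)))), s(s(m(s(c), c, s(s(e)))))):
1. m(m(s(c), p(e), s(s(c))), p(m(s(c), p(c), s(p(b)))), s(s(m(s(c), c, s(s(e))))))  →  m(s(c), p(m(s(c), p(c), s(p(b)))), s(s(m(s(c), c, s(s(e))))))   [R1 at 1]
2. m(s(c), p(m(s(c), p(c), s(p(b)))), s(s(m(s(c), c, s(s(e))))))  →  s(m(s(c), c, s(s(e))))   [R1 at ε]
3. s(m(s(c), c, s(s(e))))  →  s(s(e))   [R1 at 1]

Reduce t₂ = m(s(c), p(s(c)), s(m(m(s(c), s(s(c)), s(s(s(b)))), s(s(b)), p(s(b))))):
1. m(s(c), p(s(c)), s(m(m(s(c), s(s(c)), s(s(s(b)))), s(s(b)), p(s(b)))))  →  m(m(s(c), s(s(c)), s(s(s(b)))), s(s(b)), p(s(b)))   [R1 at ε]
2. m(m(s(c), s(s(c)), s(s(s(b)))), s(s(b)), p(s(b)))  →  m(s(s(b)), s(s(b)), p(s(b)))   [R1 at 1]
3. m(s(s(b)), s(s(b)), p(s(b)))  →  e   [R5 at ε]

no — NF(t₁) = s(s(e)), NF(t₂) = e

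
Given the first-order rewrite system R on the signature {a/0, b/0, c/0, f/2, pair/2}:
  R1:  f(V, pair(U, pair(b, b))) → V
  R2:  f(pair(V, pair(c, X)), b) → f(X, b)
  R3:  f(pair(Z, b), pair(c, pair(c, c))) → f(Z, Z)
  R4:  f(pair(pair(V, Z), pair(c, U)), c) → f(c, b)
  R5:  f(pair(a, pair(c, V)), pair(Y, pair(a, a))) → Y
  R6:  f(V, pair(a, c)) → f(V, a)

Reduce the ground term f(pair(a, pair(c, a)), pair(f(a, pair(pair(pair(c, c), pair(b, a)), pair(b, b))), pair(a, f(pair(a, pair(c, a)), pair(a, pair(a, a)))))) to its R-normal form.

1. f(pair(a, pair(c, a)), pair(f(a, pair(pair(pair(c, c), pair(b, a)), pair(b, b))), pair(a, f(pair(a, pair(c, a)), pair(a, pair(a, a))))))  →  f(pair(a, pair(c, a)), pair(a, pair(a, f(pair(a, pair(c, a)), pair(a, pair(a, a))))))   [R1 at 2.1]
2. f(pair(a, pair(c, a)), pair(a, pair(a, f(pair(a, pair(c, a)), pair(a, pair(a, a))))))  →  f(pair(a, pair(c, a)), pair(a, pair(a, a)))   [R5 at 2.2.2]
3. f(pair(a, pair(c, a)), pair(a, pair(a, a)))  →  a   [R5 at ε]

a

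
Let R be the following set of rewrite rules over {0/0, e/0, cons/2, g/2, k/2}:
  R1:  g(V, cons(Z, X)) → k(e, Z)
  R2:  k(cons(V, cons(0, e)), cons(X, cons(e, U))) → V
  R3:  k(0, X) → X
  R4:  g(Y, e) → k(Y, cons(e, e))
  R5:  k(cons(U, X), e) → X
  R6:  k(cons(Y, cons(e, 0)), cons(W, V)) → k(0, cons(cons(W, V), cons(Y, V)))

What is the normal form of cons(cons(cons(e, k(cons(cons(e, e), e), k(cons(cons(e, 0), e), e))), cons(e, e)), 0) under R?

1. cons(cons(cons(e, k(cons(cons(e, e), e), k(cons(cons(e, 0), e), e))), cons(e, e)), 0)  →  cons(cons(cons(e, k(cons(cons(e, e), e), e)), cons(e, e)), 0)   [R5 at 1.1.2.2]
2. cons(cons(cons(e, k(cons(cons(e, e), e), e)), cons(e, e)), 0)  →  cons(cons(cons(e, e), cons(e, e)), 0)   [R5 at 1.1.2]

cons(cons(cons(e, e), cons(e, e)), 0)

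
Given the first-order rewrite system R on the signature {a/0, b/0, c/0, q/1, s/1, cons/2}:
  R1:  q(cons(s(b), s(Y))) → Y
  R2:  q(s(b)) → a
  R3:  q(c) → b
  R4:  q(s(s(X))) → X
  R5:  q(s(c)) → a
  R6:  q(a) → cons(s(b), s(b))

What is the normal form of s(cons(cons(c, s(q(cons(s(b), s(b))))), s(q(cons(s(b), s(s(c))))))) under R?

1. s(cons(cons(c, s(q(cons(s(b), s(b))))), s(q(cons(s(b), s(s(c)))))))  →  s(cons(cons(c, s(b)), s(q(cons(s(b), s(s(c)))))))   [R1 at 1.1.2.1]
2. s(cons(cons(c, s(b)), s(q(cons(s(b), s(s(c)))))))  →  s(cons(cons(c, s(b)), s(s(c))))   [R1 at 1.2.1]

s(cons(cons(c, s(b)), s(s(c))))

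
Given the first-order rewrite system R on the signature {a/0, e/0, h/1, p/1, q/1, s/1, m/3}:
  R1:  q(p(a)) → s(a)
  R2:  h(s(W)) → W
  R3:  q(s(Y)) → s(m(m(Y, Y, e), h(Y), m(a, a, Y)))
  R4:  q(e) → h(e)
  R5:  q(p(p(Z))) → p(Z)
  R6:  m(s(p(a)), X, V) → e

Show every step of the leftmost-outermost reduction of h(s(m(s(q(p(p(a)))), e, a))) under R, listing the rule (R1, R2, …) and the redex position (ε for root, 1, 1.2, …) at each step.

1. h(s(m(s(q(p(p(a)))), e, a)))  →  m(s(q(p(p(a)))), e, a)   [R2 at ε]
2. m(s(q(p(p(a)))), e, a)  →  m(s(p(a)), e, a)   [R5 at 1.1]
3. m(s(p(a)), e, a)  →  e   [R6 at ε]

e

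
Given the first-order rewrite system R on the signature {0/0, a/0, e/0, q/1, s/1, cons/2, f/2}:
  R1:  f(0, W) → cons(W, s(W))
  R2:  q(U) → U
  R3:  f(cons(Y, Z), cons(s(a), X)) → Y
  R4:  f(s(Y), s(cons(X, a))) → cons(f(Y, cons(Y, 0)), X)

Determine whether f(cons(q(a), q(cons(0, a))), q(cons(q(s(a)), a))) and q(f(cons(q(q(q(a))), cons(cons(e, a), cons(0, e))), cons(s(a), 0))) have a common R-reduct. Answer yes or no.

yes — NF(t₁) = a, NF(t₂) = a

Reduce t₁ = f(cons(q(a), q(cons(0, a))), q(cons(q(s(a)), a))):
1. f(cons(q(a), q(cons(0, a))), q(cons(q(s(a)), a)))  →  f(cons(a, q(cons(0, a))), q(cons(q(s(a)), a)))   [R2 at 1.1]
2. f(cons(a, q(cons(0, a))), q(cons(q(s(a)), a)))  →  f(cons(a, cons(0, a)), q(cons(q(s(a)), a)))   [R2 at 1.2]
3. f(cons(a, cons(0, a)), q(cons(q(s(a)), a)))  →  f(cons(a, cons(0, a)), cons(q(s(a)), a))   [R2 at 2]
4. f(cons(a, cons(0, a)), cons(q(s(a)), a))  →  f(cons(a, cons(0, a)), cons(s(a), a))   [R2 at 2.1]
5. f(cons(a, cons(0, a)), cons(s(a), a))  →  a   [R3 at ε]

Reduce t₂ = q(f(cons(q(q(q(a))), cons(cons(e, a), cons(0, e))), cons(s(a), 0))):
1. q(f(cons(q(q(q(a))), cons(cons(e, a), cons(0, e))), cons(s(a), 0)))  →  f(cons(q(q(q(a))), cons(cons(e, a), cons(0, e))), cons(s(a), 0))   [R2 at ε]
2. f(cons(q(q(q(a))), cons(cons(e, a), cons(0, e))), cons(s(a), 0))  →  q(q(q(a)))   [R3 at ε]
3. q(q(q(a)))  →  q(q(a))   [R2 at ε]
4. q(q(a))  →  q(a)   [R2 at ε]
5. q(a)  →  a   [R2 at ε]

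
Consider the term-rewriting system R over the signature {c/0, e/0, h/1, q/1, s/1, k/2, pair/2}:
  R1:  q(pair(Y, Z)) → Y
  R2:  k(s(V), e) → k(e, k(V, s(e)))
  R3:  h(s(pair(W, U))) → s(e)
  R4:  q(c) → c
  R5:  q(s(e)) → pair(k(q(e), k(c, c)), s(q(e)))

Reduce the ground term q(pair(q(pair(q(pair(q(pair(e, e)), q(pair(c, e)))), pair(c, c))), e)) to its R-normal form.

e

1. q(pair(q(pair(q(pair(q(pair(e, e)), q(pair(c, e)))), pair(c, c))), e))  →  q(pair(q(pair(q(pair(e, e)), q(pair(c, e)))), pair(c, c)))   [R1 at ε]
2. q(pair(q(pair(q(pair(e, e)), q(pair(c, e)))), pair(c, c)))  →  q(pair(q(pair(e, e)), q(pair(c, e))))   [R1 at ε]
3. q(pair(q(pair(e, e)), q(pair(c, e))))  →  q(pair(e, e))   [R1 at ε]
4. q(pair(e, e))  →  e   [R1 at ε]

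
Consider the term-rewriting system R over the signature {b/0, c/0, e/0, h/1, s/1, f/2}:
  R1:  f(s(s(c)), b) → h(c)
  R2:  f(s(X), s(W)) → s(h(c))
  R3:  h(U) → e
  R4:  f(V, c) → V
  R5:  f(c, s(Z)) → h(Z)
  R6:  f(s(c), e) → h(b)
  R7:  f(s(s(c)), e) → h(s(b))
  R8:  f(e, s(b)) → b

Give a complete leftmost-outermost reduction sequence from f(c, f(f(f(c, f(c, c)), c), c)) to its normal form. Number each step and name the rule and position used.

1. f(c, f(f(f(c, f(c, c)), c), c))  →  f(c, f(f(c, f(c, c)), c))   [R4 at 2]
2. f(c, f(f(c, f(c, c)), c))  →  f(c, f(c, f(c, c)))   [R4 at 2]
3. f(c, f(c, f(c, c)))  →  f(c, f(c, c))   [R4 at 2.2]
4. f(c, f(c, c))  →  f(c, c)   [R4 at 2]
5. f(c, c)  →  c   [R4 at ε]

c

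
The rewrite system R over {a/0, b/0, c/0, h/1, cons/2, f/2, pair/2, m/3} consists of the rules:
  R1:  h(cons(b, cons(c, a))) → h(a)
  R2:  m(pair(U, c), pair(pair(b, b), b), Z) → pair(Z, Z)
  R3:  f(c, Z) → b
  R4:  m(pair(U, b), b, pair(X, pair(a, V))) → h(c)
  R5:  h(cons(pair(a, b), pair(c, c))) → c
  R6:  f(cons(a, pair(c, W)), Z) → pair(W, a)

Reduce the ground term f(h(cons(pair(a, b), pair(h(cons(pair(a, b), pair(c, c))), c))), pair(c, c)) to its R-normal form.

1. f(h(cons(pair(a, b), pair(h(cons(pair(a, b), pair(c, c))), c))), pair(c, c))  →  f(h(cons(pair(a, b), pair(c, c))), pair(c, c))   [R5 at 1.1.2.1]
2. f(h(cons(pair(a, b), pair(c, c))), pair(c, c))  →  f(c, pair(c, c))   [R5 at 1]
3. f(c, pair(c, c))  →  b   [R3 at ε]

b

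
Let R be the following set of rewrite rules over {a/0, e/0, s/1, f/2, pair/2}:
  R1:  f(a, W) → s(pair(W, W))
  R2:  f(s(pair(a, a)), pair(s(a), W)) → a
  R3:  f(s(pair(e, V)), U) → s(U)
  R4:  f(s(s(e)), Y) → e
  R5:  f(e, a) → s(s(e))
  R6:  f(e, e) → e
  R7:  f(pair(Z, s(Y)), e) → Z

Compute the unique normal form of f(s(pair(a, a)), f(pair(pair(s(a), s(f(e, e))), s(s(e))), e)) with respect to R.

a

1. f(s(pair(a, a)), f(pair(pair(s(a), s(f(e, e))), s(s(e))), e))  →  f(s(pair(a, a)), pair(s(a), s(f(e, e))))   [R7 at 2]
2. f(s(pair(a, a)), pair(s(a), s(f(e, e))))  →  a   [R2 at ε]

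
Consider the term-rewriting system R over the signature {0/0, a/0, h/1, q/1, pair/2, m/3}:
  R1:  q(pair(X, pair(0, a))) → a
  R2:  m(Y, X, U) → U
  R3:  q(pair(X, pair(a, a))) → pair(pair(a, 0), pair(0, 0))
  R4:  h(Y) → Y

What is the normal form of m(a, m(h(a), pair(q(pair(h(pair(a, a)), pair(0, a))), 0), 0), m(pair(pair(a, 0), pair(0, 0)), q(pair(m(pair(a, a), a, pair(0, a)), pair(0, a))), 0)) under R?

0

1. m(a, m(h(a), pair(q(pair(h(pair(a, a)), pair(0, a))), 0), 0), m(pair(pair(a, 0), pair(0, 0)), q(pair(m(pair(a, a), a, pair(0, a)), pair(0, a))), 0))  →  m(pair(pair(a, 0), pair(0, 0)), q(pair(m(pair(a, a), a, pair(0, a)), pair(0, a))), 0)   [R2 at ε]
2. m(pair(pair(a, 0), pair(0, 0)), q(pair(m(pair(a, a), a, pair(0, a)), pair(0, a))), 0)  →  0   [R2 at ε]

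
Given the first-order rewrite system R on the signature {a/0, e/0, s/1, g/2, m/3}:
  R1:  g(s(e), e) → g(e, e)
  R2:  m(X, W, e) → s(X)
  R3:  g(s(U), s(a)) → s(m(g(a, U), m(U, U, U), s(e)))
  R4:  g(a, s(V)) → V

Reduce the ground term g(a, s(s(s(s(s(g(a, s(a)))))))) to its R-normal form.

s(s(s(s(a))))

1. g(a, s(s(s(s(s(g(a, s(a))))))))  →  s(s(s(s(g(a, s(a))))))   [R4 at ε]
2. s(s(s(s(g(a, s(a))))))  →  s(s(s(s(a))))   [R4 at 1.1.1.1]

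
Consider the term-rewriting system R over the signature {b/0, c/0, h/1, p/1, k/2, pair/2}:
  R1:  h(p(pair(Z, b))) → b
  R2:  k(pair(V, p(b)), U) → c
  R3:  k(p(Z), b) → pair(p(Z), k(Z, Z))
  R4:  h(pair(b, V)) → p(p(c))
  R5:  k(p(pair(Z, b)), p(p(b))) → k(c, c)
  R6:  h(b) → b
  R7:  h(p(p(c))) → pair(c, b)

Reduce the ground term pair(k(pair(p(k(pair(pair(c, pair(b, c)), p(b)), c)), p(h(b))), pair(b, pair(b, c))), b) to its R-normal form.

pair(c, b)

1. pair(k(pair(p(k(pair(pair(c, pair(b, c)), p(b)), c)), p(h(b))), pair(b, pair(b, c))), b)  →  pair(k(pair(p(c), p(h(b))), pair(b, pair(b, c))), b)   [R2 at 1.1.1.1]
2. pair(k(pair(p(c), p(h(b))), pair(b, pair(b, c))), b)  →  pair(k(pair(p(c), p(b)), pair(b, pair(b, c))), b)   [R6 at 1.1.2.1]
3. pair(k(pair(p(c), p(b)), pair(b, pair(b, c))), b)  →  pair(c, b)   [R2 at 1]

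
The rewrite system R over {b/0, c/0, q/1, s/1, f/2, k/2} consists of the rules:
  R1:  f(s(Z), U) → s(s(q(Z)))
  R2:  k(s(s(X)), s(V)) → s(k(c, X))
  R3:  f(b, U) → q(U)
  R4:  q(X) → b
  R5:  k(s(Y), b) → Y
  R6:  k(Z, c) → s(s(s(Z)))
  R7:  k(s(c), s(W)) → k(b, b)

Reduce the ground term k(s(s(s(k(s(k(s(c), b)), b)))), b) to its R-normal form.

1. k(s(s(s(k(s(k(s(c), b)), b)))), b)  →  s(s(k(s(k(s(c), b)), b)))   [R5 at ε]
2. s(s(k(s(k(s(c), b)), b)))  →  s(s(k(s(c), b)))   [R5 at 1.1]
3. s(s(k(s(c), b)))  →  s(s(c))   [R5 at 1.1]

s(s(c))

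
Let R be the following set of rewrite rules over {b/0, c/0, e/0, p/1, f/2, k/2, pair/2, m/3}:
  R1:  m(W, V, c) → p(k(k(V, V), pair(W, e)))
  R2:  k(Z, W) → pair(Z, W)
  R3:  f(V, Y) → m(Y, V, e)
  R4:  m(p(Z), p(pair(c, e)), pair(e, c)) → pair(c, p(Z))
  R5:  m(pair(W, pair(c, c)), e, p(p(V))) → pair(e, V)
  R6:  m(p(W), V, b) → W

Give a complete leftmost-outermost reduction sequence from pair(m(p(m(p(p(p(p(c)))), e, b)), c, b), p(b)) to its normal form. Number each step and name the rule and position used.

1. pair(m(p(m(p(p(p(p(c)))), e, b)), c, b), p(b))  →  pair(m(p(p(p(p(c)))), e, b), p(b))   [R6 at 1]
2. pair(m(p(p(p(p(c)))), e, b), p(b))  →  pair(p(p(p(c))), p(b))   [R6 at 1]

pair(p(p(p(c))), p(b))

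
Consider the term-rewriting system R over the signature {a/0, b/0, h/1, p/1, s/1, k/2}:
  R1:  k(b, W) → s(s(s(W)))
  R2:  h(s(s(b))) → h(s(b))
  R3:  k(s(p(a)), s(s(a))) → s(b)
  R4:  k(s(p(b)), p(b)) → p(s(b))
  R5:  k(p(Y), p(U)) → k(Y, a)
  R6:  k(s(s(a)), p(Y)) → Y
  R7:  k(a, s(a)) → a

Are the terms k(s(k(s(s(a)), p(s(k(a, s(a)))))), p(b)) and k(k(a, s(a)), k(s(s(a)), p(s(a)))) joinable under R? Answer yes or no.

no — NF(t₁) = b, NF(t₂) = a

Reduce t₁ = k(s(k(s(s(a)), p(s(k(a, s(a)))))), p(b)):
1. k(s(k(s(s(a)), p(s(k(a, s(a)))))), p(b))  →  k(s(s(k(a, s(a)))), p(b))   [R6 at 1.1]
2. k(s(s(k(a, s(a)))), p(b))  →  k(s(s(a)), p(b))   [R7 at 1.1.1]
3. k(s(s(a)), p(b))  →  b   [R6 at ε]

Reduce t₂ = k(k(a, s(a)), k(s(s(a)), p(s(a)))):
1. k(k(a, s(a)), k(s(s(a)), p(s(a))))  →  k(a, k(s(s(a)), p(s(a))))   [R7 at 1]
2. k(a, k(s(s(a)), p(s(a))))  →  k(a, s(a))   [R6 at 2]
3. k(a, s(a))  →  a   [R7 at ε]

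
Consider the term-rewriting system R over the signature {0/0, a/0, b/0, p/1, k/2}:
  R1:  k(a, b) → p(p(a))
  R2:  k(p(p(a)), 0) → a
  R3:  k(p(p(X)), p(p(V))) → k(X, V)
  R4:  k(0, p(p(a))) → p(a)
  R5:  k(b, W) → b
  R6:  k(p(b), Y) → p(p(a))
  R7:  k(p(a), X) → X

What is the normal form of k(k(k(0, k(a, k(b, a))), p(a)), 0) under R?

1. k(k(k(0, k(a, k(b, a))), p(a)), 0)  →  k(k(k(0, k(a, b)), p(a)), 0)   [R5 at 1.1.2.2]
2. k(k(k(0, k(a, b)), p(a)), 0)  →  k(k(k(0, p(p(a))), p(a)), 0)   [R1 at 1.1.2]
3. k(k(k(0, p(p(a))), p(a)), 0)  →  k(k(p(a), p(a)), 0)   [R4 at 1.1]
4. k(k(p(a), p(a)), 0)  →  k(p(a), 0)   [R7 at 1]
5. k(p(a), 0)  →  0   [R7 at ε]

0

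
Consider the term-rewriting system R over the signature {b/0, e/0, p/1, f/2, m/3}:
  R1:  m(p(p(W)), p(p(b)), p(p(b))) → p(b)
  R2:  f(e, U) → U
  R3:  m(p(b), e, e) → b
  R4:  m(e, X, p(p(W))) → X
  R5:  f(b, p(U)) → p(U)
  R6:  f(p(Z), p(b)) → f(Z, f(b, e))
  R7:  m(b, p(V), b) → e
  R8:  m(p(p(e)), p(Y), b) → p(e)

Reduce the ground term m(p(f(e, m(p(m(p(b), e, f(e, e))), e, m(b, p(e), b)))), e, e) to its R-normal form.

b

1. m(p(f(e, m(p(m(p(b), e, f(e, e))), e, m(b, p(e), b)))), e, e)  →  m(p(m(p(m(p(b), e, f(e, e))), e, m(b, p(e), b))), e, e)   [R2 at 1.1]
2. m(p(m(p(m(p(b), e, f(e, e))), e, m(b, p(e), b))), e, e)  →  m(p(m(p(m(p(b), e, e)), e, m(b, p(e), b))), e, e)   [R2 at 1.1.1.1.3]
3. m(p(m(p(m(p(b), e, e)), e, m(b, p(e), b))), e, e)  →  m(p(m(p(b), e, m(b, p(e), b))), e, e)   [R3 at 1.1.1.1]
4. m(p(m(p(b), e, m(b, p(e), b))), e, e)  →  m(p(m(p(b), e, e)), e, e)   [R7 at 1.1.3]
5. m(p(m(p(b), e, e)), e, e)  →  m(p(b), e, e)   [R3 at 1.1]
6. m(p(b), e, e)  →  b   [R3 at ε]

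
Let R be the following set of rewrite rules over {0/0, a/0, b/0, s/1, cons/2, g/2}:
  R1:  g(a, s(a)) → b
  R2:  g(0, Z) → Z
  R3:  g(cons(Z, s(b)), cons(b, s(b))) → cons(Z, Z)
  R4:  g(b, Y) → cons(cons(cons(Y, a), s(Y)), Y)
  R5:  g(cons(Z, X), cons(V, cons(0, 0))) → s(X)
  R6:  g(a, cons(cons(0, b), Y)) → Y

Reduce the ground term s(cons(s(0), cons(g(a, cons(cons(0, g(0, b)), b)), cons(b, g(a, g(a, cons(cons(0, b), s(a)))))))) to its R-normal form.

s(cons(s(0), cons(b, cons(b, b))))

1. s(cons(s(0), cons(g(a, cons(cons(0, g(0, b)), b)), cons(b, g(a, g(a, cons(cons(0, b), s(a))))))))  →  s(cons(s(0), cons(g(a, cons(cons(0, b), b)), cons(b, g(a, g(a, cons(cons(0, b), s(a))))))))   [R2 at 1.2.1.2.1.2]
2. s(cons(s(0), cons(g(a, cons(cons(0, b), b)), cons(b, g(a, g(a, cons(cons(0, b), s(a))))))))  →  s(cons(s(0), cons(b, cons(b, g(a, g(a, cons(cons(0, b), s(a))))))))   [R6 at 1.2.1]
3. s(cons(s(0), cons(b, cons(b, g(a, g(a, cons(cons(0, b), s(a))))))))  →  s(cons(s(0), cons(b, cons(b, g(a, s(a))))))   [R6 at 1.2.2.2.2]
4. s(cons(s(0), cons(b, cons(b, g(a, s(a))))))  →  s(cons(s(0), cons(b, cons(b, b))))   [R1 at 1.2.2.2]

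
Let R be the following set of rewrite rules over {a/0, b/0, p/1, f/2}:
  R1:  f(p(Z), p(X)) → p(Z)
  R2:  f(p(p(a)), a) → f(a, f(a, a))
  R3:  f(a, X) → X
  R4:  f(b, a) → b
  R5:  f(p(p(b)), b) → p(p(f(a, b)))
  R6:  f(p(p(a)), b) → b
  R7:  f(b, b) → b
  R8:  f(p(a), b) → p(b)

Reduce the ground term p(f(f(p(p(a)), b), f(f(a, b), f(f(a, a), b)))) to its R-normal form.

1. p(f(f(p(p(a)), b), f(f(a, b), f(f(a, a), b))))  →  p(f(b, f(f(a, b), f(f(a, a), b))))   [R6 at 1.1]
2. p(f(b, f(f(a, b), f(f(a, a), b))))  →  p(f(b, f(b, f(f(a, a), b))))   [R3 at 1.2.1]
3. p(f(b, f(b, f(f(a, a), b))))  →  p(f(b, f(b, f(a, b))))   [R3 at 1.2.2.1]
4. p(f(b, f(b, f(a, b))))  →  p(f(b, f(b, b)))   [R3 at 1.2.2]
5. p(f(b, f(b, b)))  →  p(f(b, b))   [R7 at 1.2]
6. p(f(b, b))  →  p(b)   [R7 at 1]

p(b)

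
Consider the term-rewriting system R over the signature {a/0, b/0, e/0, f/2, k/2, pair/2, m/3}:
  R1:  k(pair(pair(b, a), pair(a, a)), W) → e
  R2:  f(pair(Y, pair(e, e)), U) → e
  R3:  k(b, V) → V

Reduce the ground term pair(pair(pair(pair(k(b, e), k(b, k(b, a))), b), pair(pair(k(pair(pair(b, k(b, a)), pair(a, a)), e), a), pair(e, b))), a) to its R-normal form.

pair(pair(pair(pair(e, a), b), pair(pair(e, a), pair(e, b))), a)

1. pair(pair(pair(pair(k(b, e), k(b, k(b, a))), b), pair(pair(k(pair(pair(b, k(b, a)), pair(a, a)), e), a), pair(e, b))), a)  →  pair(pair(pair(pair(e, k(b, k(b, a))), b), pair(pair(k(pair(pair(b, k(b, a)), pair(a, a)), e), a), pair(e, b))), a)   [R3 at 1.1.1.1]
2. pair(pair(pair(pair(e, k(b, k(b, a))), b), pair(pair(k(pair(pair(b, k(b, a)), pair(a, a)), e), a), pair(e, b))), a)  →  pair(pair(pair(pair(e, k(b, a)), b), pair(pair(k(pair(pair(b, k(b, a)), pair(a, a)), e), a), pair(e, b))), a)   [R3 at 1.1.1.2]
3. pair(pair(pair(pair(e, k(b, a)), b), pair(pair(k(pair(pair(b, k(b, a)), pair(a, a)), e), a), pair(e, b))), a)  →  pair(pair(pair(pair(e, a), b), pair(pair(k(pair(pair(b, k(b, a)), pair(a, a)), e), a), pair(e, b))), a)   [R3 at 1.1.1.2]
4. pair(pair(pair(pair(e, a), b), pair(pair(k(pair(pair(b, k(b, a)), pair(a, a)), e), a), pair(e, b))), a)  →  pair(pair(pair(pair(e, a), b), pair(pair(k(pair(pair(b, a), pair(a, a)), e), a), pair(e, b))), a)   [R3 at 1.2.1.1.1.1.2]
5. pair(pair(pair(pair(e, a), b), pair(pair(k(pair(pair(b, a), pair(a, a)), e), a), pair(e, b))), a)  →  pair(pair(pair(pair(e, a), b), pair(pair(e, a), pair(e, b))), a)   [R1 at 1.2.1.1]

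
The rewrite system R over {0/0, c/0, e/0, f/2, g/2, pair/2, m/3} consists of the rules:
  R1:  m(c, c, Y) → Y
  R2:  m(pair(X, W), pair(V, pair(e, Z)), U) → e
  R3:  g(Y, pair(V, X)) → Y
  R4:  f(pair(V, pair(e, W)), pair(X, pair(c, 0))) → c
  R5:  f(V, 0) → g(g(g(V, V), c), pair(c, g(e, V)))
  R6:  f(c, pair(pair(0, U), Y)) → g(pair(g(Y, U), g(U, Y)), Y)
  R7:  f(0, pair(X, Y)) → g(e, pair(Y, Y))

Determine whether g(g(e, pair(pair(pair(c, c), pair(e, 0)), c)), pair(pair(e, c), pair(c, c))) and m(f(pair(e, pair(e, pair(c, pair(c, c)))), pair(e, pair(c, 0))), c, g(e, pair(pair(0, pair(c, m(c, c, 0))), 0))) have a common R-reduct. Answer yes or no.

Reduce t₁ = g(g(e, pair(pair(pair(c, c), pair(e, 0)), c)), pair(pair(e, c), pair(c, c))):
1. g(g(e, pair(pair(pair(c, c), pair(e, 0)), c)), pair(pair(e, c), pair(c, c)))  →  g(e, pair(pair(pair(c, c), pair(e, 0)), c))   [R3 at ε]
2. g(e, pair(pair(pair(c, c), pair(e, 0)), c))  →  e   [R3 at ε]

Reduce t₂ = m(f(pair(e, pair(e, pair(c, pair(c, c)))), pair(e, pair(c, 0))), c, g(e, pair(pair(0, pair(c, m(c, c, 0))), 0))):
1. m(f(pair(e, pair(e, pair(c, pair(c, c)))), pair(e, pair(c, 0))), c, g(e, pair(pair(0, pair(c, m(c, c, 0))), 0)))  →  m(c, c, g(e, pair(pair(0, pair(c, m(c, c, 0))), 0)))   [R4 at 1]
2. m(c, c, g(e, pair(pair(0, pair(c, m(c, c, 0))), 0)))  →  g(e, pair(pair(0, pair(c, m(c, c, 0))), 0))   [R1 at ε]
3. g(e, pair(pair(0, pair(c, m(c, c, 0))), 0))  →  e   [R3 at ε]

yes — NF(t₁) = e, NF(t₂) = e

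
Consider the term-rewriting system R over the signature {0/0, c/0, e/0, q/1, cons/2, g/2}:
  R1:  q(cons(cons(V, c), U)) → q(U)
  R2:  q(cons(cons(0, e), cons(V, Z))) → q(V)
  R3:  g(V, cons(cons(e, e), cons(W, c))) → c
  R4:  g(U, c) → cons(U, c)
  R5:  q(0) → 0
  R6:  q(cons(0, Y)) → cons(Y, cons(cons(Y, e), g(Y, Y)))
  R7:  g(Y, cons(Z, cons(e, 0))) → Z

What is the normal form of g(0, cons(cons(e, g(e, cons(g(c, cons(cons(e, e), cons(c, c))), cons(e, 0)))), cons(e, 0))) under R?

cons(e, c)

1. g(0, cons(cons(e, g(e, cons(g(c, cons(cons(e, e), cons(c, c))), cons(e, 0)))), cons(e, 0)))  →  cons(e, g(e, cons(g(c, cons(cons(e, e), cons(c, c))), cons(e, 0))))   [R7 at ε]
2. cons(e, g(e, cons(g(c, cons(cons(e, e), cons(c, c))), cons(e, 0))))  →  cons(e, g(c, cons(cons(e, e), cons(c, c))))   [R7 at 2]
3. cons(e, g(c, cons(cons(e, e), cons(c, c))))  →  cons(e, c)   [R3 at 2]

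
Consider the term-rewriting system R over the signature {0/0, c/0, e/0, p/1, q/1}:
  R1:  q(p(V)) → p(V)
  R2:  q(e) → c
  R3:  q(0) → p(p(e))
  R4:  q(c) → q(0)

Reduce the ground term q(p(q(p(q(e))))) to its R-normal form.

p(p(c))

1. q(p(q(p(q(e)))))  →  p(q(p(q(e))))   [R1 at ε]
2. p(q(p(q(e))))  →  p(p(q(e)))   [R1 at 1]
3. p(p(q(e)))  →  p(p(c))   [R2 at 1.1]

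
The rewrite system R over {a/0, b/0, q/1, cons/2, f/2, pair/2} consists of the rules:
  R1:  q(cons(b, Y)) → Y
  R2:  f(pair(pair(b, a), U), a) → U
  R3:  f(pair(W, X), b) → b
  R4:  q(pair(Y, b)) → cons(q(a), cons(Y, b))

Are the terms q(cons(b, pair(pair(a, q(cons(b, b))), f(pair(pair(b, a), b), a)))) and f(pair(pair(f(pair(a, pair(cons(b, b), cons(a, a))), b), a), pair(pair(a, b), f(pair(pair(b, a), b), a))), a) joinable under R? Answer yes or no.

yes — NF(t₁) = pair(pair(a, b), b), NF(t₂) = pair(pair(a, b), b)

Reduce t₁ = q(cons(b, pair(pair(a, q(cons(b, b))), f(pair(pair(b, a), b), a)))):
1. q(cons(b, pair(pair(a, q(cons(b, b))), f(pair(pair(b, a), b), a))))  →  pair(pair(a, q(cons(b, b))), f(pair(pair(b, a), b), a))   [R1 at ε]
2. pair(pair(a, q(cons(b, b))), f(pair(pair(b, a), b), a))  →  pair(pair(a, b), f(pair(pair(b, a), b), a))   [R1 at 1.2]
3. pair(pair(a, b), f(pair(pair(b, a), b), a))  →  pair(pair(a, b), b)   [R2 at 2]

Reduce t₂ = f(pair(pair(f(pair(a, pair(cons(b, b), cons(a, a))), b), a), pair(pair(a, b), f(pair(pair(b, a), b), a))), a):
1. f(pair(pair(f(pair(a, pair(cons(b, b), cons(a, a))), b), a), pair(pair(a, b), f(pair(pair(b, a), b), a))), a)  →  f(pair(pair(b, a), pair(pair(a, b), f(pair(pair(b, a), b), a))), a)   [R3 at 1.1.1]
2. f(pair(pair(b, a), pair(pair(a, b), f(pair(pair(b, a), b), a))), a)  →  pair(pair(a, b), f(pair(pair(b, a), b), a))   [R2 at ε]
3. pair(pair(a, b), f(pair(pair(b, a), b), a))  →  pair(pair(a, b), b)   [R2 at 2]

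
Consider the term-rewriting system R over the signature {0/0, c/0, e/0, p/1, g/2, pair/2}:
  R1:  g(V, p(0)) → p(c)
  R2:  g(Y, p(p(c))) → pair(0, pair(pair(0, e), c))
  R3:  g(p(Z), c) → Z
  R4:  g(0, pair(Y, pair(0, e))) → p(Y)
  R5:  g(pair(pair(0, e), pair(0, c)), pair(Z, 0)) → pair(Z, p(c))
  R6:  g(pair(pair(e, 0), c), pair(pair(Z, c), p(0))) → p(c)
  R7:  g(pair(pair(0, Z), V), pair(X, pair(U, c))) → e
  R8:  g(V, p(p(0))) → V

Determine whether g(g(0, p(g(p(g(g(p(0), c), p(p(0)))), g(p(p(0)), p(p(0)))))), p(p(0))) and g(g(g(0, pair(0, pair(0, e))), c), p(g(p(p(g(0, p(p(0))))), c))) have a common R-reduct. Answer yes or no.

Reduce t₁ = g(g(0, p(g(p(g(g(p(0), c), p(p(0)))), g(p(p(0)), p(p(0)))))), p(p(0))):
1. g(g(0, p(g(p(g(g(p(0), c), p(p(0)))), g(p(p(0)), p(p(0)))))), p(p(0)))  →  g(0, p(g(p(g(g(p(0), c), p(p(0)))), g(p(p(0)), p(p(0))))))   [R8 at ε]
2. g(0, p(g(p(g(g(p(0), c), p(p(0)))), g(p(p(0)), p(p(0))))))  →  g(0, p(g(p(g(p(0), c)), g(p(p(0)), p(p(0))))))   [R8 at 2.1.1.1]
3. g(0, p(g(p(g(p(0), c)), g(p(p(0)), p(p(0))))))  →  g(0, p(g(p(0), g(p(p(0)), p(p(0))))))   [R3 at 2.1.1.1]
4. g(0, p(g(p(0), g(p(p(0)), p(p(0))))))  →  g(0, p(g(p(0), p(p(0)))))   [R8 at 2.1.2]
5. g(0, p(g(p(0), p(p(0)))))  →  g(0, p(p(0)))   [R8 at 2.1]
6. g(0, p(p(0)))  →  0   [R8 at ε]

Reduce t₂ = g(g(g(0, pair(0, pair(0, e))), c), p(g(p(p(g(0, p(p(0))))), c))):
1. g(g(g(0, pair(0, pair(0, e))), c), p(g(p(p(g(0, p(p(0))))), c)))  →  g(g(p(0), c), p(g(p(p(g(0, p(p(0))))), c)))   [R4 at 1.1]
2. g(g(p(0), c), p(g(p(p(g(0, p(p(0))))), c)))  →  g(0, p(g(p(p(g(0, p(p(0))))), c)))   [R3 at 1]
3. g(0, p(g(p(p(g(0, p(p(0))))), c)))  →  g(0, p(p(g(0, p(p(0))))))   [R3 at 2.1]
4. g(0, p(p(g(0, p(p(0))))))  →  g(0, p(p(0)))   [R8 at 2.1.1]
5. g(0, p(p(0)))  →  0   [R8 at ε]

yes — NF(t₁) = 0, NF(t₂) = 0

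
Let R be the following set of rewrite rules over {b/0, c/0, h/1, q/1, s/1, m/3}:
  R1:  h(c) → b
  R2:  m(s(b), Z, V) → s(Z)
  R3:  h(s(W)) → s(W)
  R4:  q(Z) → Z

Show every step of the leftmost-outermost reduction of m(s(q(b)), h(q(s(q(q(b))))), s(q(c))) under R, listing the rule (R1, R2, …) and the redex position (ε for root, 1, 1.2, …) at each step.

s(s(b))

1. m(s(q(b)), h(q(s(q(q(b))))), s(q(c)))  →  m(s(b), h(q(s(q(q(b))))), s(q(c)))   [R4 at 1.1]
2. m(s(b), h(q(s(q(q(b))))), s(q(c)))  →  s(h(q(s(q(q(b))))))   [R2 at ε]
3. s(h(q(s(q(q(b))))))  →  s(h(s(q(q(b)))))   [R4 at 1.1]
4. s(h(s(q(q(b)))))  →  s(s(q(q(b))))   [R3 at 1]
5. s(s(q(q(b))))  →  s(s(q(b)))   [R4 at 1.1]
6. s(s(q(b)))  →  s(s(b))   [R4 at 1.1]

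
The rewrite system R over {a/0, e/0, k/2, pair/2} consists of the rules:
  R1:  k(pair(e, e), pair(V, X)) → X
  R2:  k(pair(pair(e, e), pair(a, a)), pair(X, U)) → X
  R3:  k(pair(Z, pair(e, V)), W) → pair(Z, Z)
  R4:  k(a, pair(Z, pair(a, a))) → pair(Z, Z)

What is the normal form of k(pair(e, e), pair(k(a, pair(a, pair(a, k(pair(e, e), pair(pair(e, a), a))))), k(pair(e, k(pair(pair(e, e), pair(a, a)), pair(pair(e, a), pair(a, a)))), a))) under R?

1. k(pair(e, e), pair(k(a, pair(a, pair(a, k(pair(e, e), pair(pair(e, a), a))))), k(pair(e, k(pair(pair(e, e), pair(a, a)), pair(pair(e, a), pair(a, a)))), a)))  →  k(pair(e, k(pair(pair(e, e), pair(a, a)), pair(pair(e, a), pair(a, a)))), a)   [R1 at ε]
2. k(pair(e, k(pair(pair(e, e), pair(a, a)), pair(pair(e, a), pair(a, a)))), a)  →  k(pair(e, pair(e, a)), a)   [R2 at 1.2]
3. k(pair(e, pair(e, a)), a)  →  pair(e, e)   [R3 at ε]

pair(e, e)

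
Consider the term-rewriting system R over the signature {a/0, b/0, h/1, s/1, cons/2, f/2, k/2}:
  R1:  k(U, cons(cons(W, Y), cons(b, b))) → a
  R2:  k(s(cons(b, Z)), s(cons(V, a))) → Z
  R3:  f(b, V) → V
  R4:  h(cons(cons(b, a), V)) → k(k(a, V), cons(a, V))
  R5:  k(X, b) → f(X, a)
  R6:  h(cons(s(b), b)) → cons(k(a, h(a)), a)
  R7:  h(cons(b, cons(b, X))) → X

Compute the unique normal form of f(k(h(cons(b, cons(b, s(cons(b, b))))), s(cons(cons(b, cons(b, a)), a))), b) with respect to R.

1. f(k(h(cons(b, cons(b, s(cons(b, b))))), s(cons(cons(b, cons(b, a)), a))), b)  →  f(k(s(cons(b, b)), s(cons(cons(b, cons(b, a)), a))), b)   [R7 at 1.1]
2. f(k(s(cons(b, b)), s(cons(cons(b, cons(b, a)), a))), b)  →  f(b, b)   [R2 at 1]
3. f(b, b)  →  b   [R3 at ε]

b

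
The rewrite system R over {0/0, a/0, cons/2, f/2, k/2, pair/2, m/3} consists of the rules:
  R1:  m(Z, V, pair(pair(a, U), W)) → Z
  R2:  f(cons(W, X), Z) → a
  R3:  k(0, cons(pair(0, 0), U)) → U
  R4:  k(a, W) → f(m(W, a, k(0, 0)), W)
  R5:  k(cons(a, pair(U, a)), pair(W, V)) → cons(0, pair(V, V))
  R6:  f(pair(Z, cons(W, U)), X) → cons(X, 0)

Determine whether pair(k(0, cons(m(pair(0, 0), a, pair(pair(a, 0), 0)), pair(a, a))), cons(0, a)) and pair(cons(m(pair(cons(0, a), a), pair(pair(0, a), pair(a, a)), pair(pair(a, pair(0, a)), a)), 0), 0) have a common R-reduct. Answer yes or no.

no — NF(t₁) = pair(pair(a, a), cons(0, a)), NF(t₂) = pair(cons(pair(cons(0, a), a), 0), 0)

Reduce t₁ = pair(k(0, cons(m(pair(0, 0), a, pair(pair(a, 0), 0)), pair(a, a))), cons(0, a)):
1. pair(k(0, cons(m(pair(0, 0), a, pair(pair(a, 0), 0)), pair(a, a))), cons(0, a))  →  pair(k(0, cons(pair(0, 0), pair(a, a))), cons(0, a))   [R1 at 1.2.1]
2. pair(k(0, cons(pair(0, 0), pair(a, a))), cons(0, a))  →  pair(pair(a, a), cons(0, a))   [R3 at 1]

Reduce t₂ = pair(cons(m(pair(cons(0, a), a), pair(pair(0, a), pair(a, a)), pair(pair(a, pair(0, a)), a)), 0), 0):
1. pair(cons(m(pair(cons(0, a), a), pair(pair(0, a), pair(a, a)), pair(pair(a, pair(0, a)), a)), 0), 0)  →  pair(cons(pair(cons(0, a), a), 0), 0)   [R1 at 1.1]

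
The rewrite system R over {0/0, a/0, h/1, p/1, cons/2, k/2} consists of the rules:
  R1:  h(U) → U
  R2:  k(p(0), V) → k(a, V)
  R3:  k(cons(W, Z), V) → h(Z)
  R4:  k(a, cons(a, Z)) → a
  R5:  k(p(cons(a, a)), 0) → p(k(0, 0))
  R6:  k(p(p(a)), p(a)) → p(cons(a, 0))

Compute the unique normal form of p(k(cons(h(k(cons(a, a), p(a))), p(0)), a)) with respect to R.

p(p(0))

1. p(k(cons(h(k(cons(a, a), p(a))), p(0)), a))  →  p(h(p(0)))   [R3 at 1]
2. p(h(p(0)))  →  p(p(0))   [R1 at 1]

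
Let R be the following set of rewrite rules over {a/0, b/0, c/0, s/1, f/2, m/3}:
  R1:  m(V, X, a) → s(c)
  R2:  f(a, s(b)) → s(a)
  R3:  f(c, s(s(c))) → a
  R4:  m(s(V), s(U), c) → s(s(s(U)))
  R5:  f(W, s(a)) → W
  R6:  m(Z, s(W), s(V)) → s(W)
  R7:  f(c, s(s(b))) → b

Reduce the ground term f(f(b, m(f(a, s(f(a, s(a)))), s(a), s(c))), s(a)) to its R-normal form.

1. f(f(b, m(f(a, s(f(a, s(a)))), s(a), s(c))), s(a))  →  f(b, m(f(a, s(f(a, s(a)))), s(a), s(c)))   [R5 at ε]
2. f(b, m(f(a, s(f(a, s(a)))), s(a), s(c)))  →  f(b, s(a))   [R6 at 2]
3. f(b, s(a))  →  b   [R5 at ε]

b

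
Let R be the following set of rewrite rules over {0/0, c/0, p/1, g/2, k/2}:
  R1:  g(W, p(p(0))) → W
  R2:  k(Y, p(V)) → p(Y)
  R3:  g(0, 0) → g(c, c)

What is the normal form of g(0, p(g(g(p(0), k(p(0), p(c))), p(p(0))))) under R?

1. g(0, p(g(g(p(0), k(p(0), p(c))), p(p(0)))))  →  g(0, p(g(p(0), k(p(0), p(c)))))   [R1 at 2.1]
2. g(0, p(g(p(0), k(p(0), p(c)))))  →  g(0, p(g(p(0), p(p(0)))))   [R2 at 2.1.2]
3. g(0, p(g(p(0), p(p(0)))))  →  g(0, p(p(0)))   [R1 at 2.1]
4. g(0, p(p(0)))  →  0   [R1 at ε]

0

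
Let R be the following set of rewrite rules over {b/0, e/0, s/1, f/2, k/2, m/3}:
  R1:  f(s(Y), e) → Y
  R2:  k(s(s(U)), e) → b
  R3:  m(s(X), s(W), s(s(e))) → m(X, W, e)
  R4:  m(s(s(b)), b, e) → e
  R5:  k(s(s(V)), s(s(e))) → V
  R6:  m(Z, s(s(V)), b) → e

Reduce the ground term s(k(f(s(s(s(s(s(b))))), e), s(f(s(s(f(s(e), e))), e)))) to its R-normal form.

1. s(k(f(s(s(s(s(s(b))))), e), s(f(s(s(f(s(e), e))), e))))  →  s(k(s(s(s(s(b)))), s(f(s(s(f(s(e), e))), e))))   [R1 at 1.1]
2. s(k(s(s(s(s(b)))), s(f(s(s(f(s(e), e))), e))))  →  s(k(s(s(s(s(b)))), s(s(f(s(e), e)))))   [R1 at 1.2.1]
3. s(k(s(s(s(s(b)))), s(s(f(s(e), e)))))  →  s(k(s(s(s(s(b)))), s(s(e))))   [R1 at 1.2.1.1]
4. s(k(s(s(s(s(b)))), s(s(e))))  →  s(s(s(b)))   [R5 at 1]

s(s(s(b)))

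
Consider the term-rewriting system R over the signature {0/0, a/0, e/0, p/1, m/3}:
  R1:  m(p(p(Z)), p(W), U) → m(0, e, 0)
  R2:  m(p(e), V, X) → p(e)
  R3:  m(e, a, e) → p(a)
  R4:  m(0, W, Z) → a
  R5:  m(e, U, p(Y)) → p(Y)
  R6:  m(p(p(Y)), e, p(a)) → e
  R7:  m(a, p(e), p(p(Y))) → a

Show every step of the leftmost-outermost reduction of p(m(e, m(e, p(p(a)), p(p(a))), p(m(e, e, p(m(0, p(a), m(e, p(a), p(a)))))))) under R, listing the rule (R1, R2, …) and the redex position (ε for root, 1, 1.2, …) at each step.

1. p(m(e, m(e, p(p(a)), p(p(a))), p(m(e, e, p(m(0, p(a), m(e, p(a), p(a))))))))  →  p(p(m(e, e, p(m(0, p(a), m(e, p(a), p(a)))))))   [R5 at 1]
2. p(p(m(e, e, p(m(0, p(a), m(e, p(a), p(a)))))))  →  p(p(p(m(0, p(a), m(e, p(a), p(a))))))   [R5 at 1.1]
3. p(p(p(m(0, p(a), m(e, p(a), p(a))))))  →  p(p(p(a)))   [R4 at 1.1.1]

p(p(p(a)))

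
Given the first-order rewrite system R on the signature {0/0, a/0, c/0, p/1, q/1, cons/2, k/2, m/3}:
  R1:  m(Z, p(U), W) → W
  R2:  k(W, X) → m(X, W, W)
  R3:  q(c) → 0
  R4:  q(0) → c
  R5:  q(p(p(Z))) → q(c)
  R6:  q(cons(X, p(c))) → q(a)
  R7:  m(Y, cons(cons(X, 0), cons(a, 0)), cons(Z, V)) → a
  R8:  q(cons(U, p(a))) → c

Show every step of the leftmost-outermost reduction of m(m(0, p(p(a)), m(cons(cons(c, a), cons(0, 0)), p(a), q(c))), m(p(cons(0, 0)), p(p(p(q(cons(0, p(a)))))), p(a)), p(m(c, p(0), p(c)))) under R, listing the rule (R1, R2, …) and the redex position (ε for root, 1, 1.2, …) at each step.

p(p(c))

1. m(m(0, p(p(a)), m(cons(cons(c, a), cons(0, 0)), p(a), q(c))), m(p(cons(0, 0)), p(p(p(q(cons(0, p(a)))))), p(a)), p(m(c, p(0), p(c))))  →  m(m(cons(cons(c, a), cons(0, 0)), p(a), q(c)), m(p(cons(0, 0)), p(p(p(q(cons(0, p(a)))))), p(a)), p(m(c, p(0), p(c))))   [R1 at 1]
2. m(m(cons(cons(c, a), cons(0, 0)), p(a), q(c)), m(p(cons(0, 0)), p(p(p(q(cons(0, p(a)))))), p(a)), p(m(c, p(0), p(c))))  →  m(q(c), m(p(cons(0, 0)), p(p(p(q(cons(0, p(a)))))), p(a)), p(m(c, p(0), p(c))))   [R1 at 1]
3. m(q(c), m(p(cons(0, 0)), p(p(p(q(cons(0, p(a)))))), p(a)), p(m(c, p(0), p(c))))  →  m(0, m(p(cons(0, 0)), p(p(p(q(cons(0, p(a)))))), p(a)), p(m(c, p(0), p(c))))   [R3 at 1]
4. m(0, m(p(cons(0, 0)), p(p(p(q(cons(0, p(a)))))), p(a)), p(m(c, p(0), p(c))))  →  m(0, p(a), p(m(c, p(0), p(c))))   [R1 at 2]
5. m(0, p(a), p(m(c, p(0), p(c))))  →  p(m(c, p(0), p(c)))   [R1 at ε]
6. p(m(c, p(0), p(c)))  →  p(p(c))   [R1 at 1]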